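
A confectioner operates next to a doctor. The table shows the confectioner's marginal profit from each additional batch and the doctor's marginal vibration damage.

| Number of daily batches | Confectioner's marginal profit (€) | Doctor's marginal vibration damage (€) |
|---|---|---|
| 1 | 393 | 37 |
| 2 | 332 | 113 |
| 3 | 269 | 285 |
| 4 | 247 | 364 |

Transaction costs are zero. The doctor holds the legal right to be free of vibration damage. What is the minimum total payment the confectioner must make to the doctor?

Efficient level: marginal profit ≥ marginal vibration damage through level 2, so k* = 2.
With the doctor holding the right, the confectioner must at least compensate total damage at k*: 37 + 113 = 150.

€150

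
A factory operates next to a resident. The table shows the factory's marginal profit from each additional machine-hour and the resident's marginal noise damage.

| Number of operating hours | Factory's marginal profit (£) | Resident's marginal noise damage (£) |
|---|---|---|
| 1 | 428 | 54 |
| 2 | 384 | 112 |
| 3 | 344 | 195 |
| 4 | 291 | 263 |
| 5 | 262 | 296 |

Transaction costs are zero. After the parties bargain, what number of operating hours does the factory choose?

4

Bargaining reaches the level where marginal profit last exceeds marginal noise damage.
That holds through level 4 (291 ≥ 263) but not at 5 (262 < 296).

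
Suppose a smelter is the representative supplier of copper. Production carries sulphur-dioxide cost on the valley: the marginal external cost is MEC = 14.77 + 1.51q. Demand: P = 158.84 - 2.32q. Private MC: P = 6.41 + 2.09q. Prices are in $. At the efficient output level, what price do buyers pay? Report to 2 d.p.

Social marginal cost = private MC + MEC = 21.18 + 3.60q.
Set SMC = demand: 21.18 + 3.60q = 158.84 - 2.32q → q* = 23.2534.
Consumer price on the demand curve at q*: 158.84 − 2.32×23.2534 = 104.8921.

P = $104.89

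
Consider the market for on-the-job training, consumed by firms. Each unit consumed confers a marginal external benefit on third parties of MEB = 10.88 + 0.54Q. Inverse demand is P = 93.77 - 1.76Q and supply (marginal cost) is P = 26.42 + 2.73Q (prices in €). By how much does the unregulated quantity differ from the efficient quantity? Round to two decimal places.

4.81 units

Market equilibrium (private): 26.42 + 2.73Q = 93.77 - 1.76Q → Q_m = 15.0000.
Social marginal benefit = demand + MEB = 104.65 - 1.22Q.
Set SMB = MC: 104.65 - 1.22Q = 26.42 + 2.73Q → Q* = 19.8051.
Gap = |15.0000 − 19.8051| = 4.8051.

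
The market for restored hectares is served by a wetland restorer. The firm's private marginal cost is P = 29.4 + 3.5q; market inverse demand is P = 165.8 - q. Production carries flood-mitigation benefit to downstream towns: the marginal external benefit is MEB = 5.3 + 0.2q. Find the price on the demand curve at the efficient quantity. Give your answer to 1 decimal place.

Social marginal cost = private MC − MEB = 24.1 + 3.3q.
Set SMC = demand: 24.1 + 3.3q = 165.8 - q → q* = 32.9535.
Consumer price on the demand curve at q*: 165.8 − 1.0×32.9535 = 132.8465.

P = 132.8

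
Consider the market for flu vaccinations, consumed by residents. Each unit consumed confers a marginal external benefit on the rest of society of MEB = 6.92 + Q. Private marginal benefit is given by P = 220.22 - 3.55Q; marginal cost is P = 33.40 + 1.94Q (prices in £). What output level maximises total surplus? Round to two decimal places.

Q* = 43.15

Social marginal benefit = demand + MEB = 227.14 - 2.55Q.
Set SMB = MC: 227.14 - 2.55Q = 33.40 + 1.94Q → Q* = 43.1492.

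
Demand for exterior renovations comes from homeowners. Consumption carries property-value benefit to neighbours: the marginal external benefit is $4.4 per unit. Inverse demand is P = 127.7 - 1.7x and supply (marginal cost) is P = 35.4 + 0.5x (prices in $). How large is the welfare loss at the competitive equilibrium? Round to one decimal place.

DWL = $4.4

Market equilibrium (private): 35.4 + 0.5x = 127.7 - 1.7x → x_m = 41.9545.
Social marginal benefit = demand + MEB = 132.1 - 1.7x.
Set SMB = MC: 132.1 - 1.7x = 35.4 + 0.5x → x* = 43.9545.
The loss is the area between SMB and MC from x* to x_m; with linear curves that's a triangle of height MEB(x_m).
DWL = ½ × 2.0000 × 4.4000 = 4.4000.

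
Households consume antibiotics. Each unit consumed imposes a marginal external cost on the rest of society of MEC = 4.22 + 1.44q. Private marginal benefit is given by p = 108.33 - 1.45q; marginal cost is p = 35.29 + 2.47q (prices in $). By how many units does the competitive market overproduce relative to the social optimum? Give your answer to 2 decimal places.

5.79 units

Market equilibrium (private): 35.29 + 2.47q = 108.33 - 1.45q → q_m = 18.6327.
Social marginal benefit = demand − MEC = 104.11 - 2.89q.
Set SMB = MC: 104.11 - 2.89q = 35.29 + 2.47q → q* = 12.8396.
Gap = |18.6327 − 12.8396| = 5.7931.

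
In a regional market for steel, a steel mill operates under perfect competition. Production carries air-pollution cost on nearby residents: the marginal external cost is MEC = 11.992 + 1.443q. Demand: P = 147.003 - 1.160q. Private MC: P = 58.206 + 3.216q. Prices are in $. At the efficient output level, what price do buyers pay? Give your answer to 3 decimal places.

Social marginal cost = private MC + MEC = 70.198 + 4.659q.
Set SMC = demand: 70.198 + 4.659q = 147.003 - 1.160q → q* = 13.1990.
Consumer price on the demand curve at q*: 147.003 − 1.160×13.1990 = 131.6922.

P = $131.692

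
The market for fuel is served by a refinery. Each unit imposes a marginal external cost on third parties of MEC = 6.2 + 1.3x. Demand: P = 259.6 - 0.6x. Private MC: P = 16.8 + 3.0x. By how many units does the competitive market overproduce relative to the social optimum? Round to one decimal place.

Market equilibrium (private): 16.8 + 3.0x = 259.6 - 0.6x → x_m = 67.4444.
Social marginal cost = private MC + MEC = 23.0 + 4.3x.
Set SMC = demand: 23.0 + 4.3x = 259.6 - 0.6x → x* = 48.2857.
Gap = |67.4444 − 48.2857| = 19.1587.

19.2 units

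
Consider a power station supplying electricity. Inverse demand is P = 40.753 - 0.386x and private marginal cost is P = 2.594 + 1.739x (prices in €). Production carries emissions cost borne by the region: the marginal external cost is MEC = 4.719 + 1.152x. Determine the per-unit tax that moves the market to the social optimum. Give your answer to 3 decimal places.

tax = €16.475 per unit

Social marginal cost = private MC + MEC = 7.313 + 2.891x.
Set SMC = demand: 7.313 + 2.891x = 40.753 - 0.386x → x* = 10.2045.
The Pigouvian tax equals MEC at x*: 4.719 + 1.152×10.2045 = 16.4746.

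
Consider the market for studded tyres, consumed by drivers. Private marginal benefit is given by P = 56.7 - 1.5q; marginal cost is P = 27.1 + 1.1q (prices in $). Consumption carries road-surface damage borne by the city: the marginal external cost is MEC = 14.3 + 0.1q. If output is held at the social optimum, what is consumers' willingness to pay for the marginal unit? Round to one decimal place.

Social marginal benefit = demand − MEC = 42.4 - 1.6q.
Set SMB = MC: 42.4 - 1.6q = 27.1 + 1.1q → q* = 5.6667.
Consumer price on the demand curve at q*: 56.7 − 1.5×5.6667 = 48.2000.

P = $48.2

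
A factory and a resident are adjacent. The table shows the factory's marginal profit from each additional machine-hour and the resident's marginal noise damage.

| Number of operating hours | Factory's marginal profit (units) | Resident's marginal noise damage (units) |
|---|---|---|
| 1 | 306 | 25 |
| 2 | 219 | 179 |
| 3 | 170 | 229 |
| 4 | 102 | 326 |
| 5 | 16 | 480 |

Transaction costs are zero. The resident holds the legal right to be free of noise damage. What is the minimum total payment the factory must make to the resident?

204

Efficient level: marginal profit ≥ marginal noise damage through level 2, so k* = 2.
With the resident holding the right, the factory must at least compensate total damage at k*: 25 + 179 = 204.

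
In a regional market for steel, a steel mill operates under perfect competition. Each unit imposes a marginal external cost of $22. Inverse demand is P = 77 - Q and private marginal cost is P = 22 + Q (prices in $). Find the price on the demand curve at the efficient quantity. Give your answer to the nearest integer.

P = $61

Social marginal cost = private MC + MEC = 44 + Q.
Set SMC = demand: 44 + Q = 77 - Q → Q* = 16.5000.
Consumer price on the demand curve at Q*: 77 − 1×16.5000 = 60.5000.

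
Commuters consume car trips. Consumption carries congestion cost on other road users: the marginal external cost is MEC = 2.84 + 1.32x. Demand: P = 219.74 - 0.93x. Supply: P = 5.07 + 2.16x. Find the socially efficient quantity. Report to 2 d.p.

x* = 48.03

Social marginal benefit = demand − MEC = 216.90 - 2.25x.
Set SMB = MC: 216.90 - 2.25x = 5.07 + 2.16x → x* = 48.0340.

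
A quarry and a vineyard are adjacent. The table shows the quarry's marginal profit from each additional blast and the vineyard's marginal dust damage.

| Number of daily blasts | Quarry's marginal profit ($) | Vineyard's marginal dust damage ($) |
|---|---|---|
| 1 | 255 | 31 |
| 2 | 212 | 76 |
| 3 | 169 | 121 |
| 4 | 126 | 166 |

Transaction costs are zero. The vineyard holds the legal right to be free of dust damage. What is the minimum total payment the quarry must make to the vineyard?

$228

Efficient level: marginal profit ≥ marginal dust damage through level 3, so k* = 3.
With the vineyard holding the right, the quarry must at least compensate total damage at k*: 31 + 76 + 121 = 228.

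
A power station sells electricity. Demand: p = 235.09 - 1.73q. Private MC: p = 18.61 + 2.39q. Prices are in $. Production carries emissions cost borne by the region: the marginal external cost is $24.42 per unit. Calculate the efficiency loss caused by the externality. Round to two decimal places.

DWL = $72.37

Market equilibrium (private): 18.61 + 2.39q = 235.09 - 1.73q → q_m = 52.5437.
Social marginal cost = private MC + MEC = 43.03 + 2.39q.
Set SMC = demand: 43.03 + 2.39q = 235.09 - 1.73q → q* = 46.6165.
Height of the DWL triangle at q_m is SMC(q_m) − demand(q_m) = MEC(q_m) = 24.4200.
DWL = ½ × 5.9272 × 24.4200 = 72.3711.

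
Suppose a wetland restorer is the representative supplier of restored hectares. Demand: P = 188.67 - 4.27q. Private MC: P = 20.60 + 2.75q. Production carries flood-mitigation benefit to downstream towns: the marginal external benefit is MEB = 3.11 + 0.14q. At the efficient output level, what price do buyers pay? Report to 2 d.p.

P = 82.43

Social marginal cost = private MC − MEB = 17.49 + 2.61q.
Set SMC = demand: 17.49 + 2.61q = 188.67 - 4.27q → q* = 24.8808.
Consumer price on the demand curve at q*: 188.67 − 4.27×24.8808 = 82.4290.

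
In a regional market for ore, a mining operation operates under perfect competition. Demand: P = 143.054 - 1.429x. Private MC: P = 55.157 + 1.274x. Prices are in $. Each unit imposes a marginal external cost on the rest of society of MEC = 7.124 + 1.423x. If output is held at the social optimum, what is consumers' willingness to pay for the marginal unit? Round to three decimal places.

P = $115.079

Social marginal cost = private MC + MEC = 62.281 + 2.697x.
Set SMC = demand: 62.281 + 2.697x = 143.054 - 1.429x → x* = 19.5766.
Consumer price on the demand curve at x*: 143.054 − 1.429×19.5766 = 115.0790.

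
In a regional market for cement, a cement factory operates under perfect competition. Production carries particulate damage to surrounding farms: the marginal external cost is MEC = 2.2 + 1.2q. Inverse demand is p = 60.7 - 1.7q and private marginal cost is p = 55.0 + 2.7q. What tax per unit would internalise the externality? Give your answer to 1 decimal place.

Social marginal cost = private MC + MEC = 57.2 + 3.9q.
Set SMC = demand: 57.2 + 3.9q = 60.7 - 1.7q → q* = 0.6250.
The Pigouvian tax equals MEC at q*: 2.2 + 1.2×0.6250 = 2.9500.

tax = 3.0 per unit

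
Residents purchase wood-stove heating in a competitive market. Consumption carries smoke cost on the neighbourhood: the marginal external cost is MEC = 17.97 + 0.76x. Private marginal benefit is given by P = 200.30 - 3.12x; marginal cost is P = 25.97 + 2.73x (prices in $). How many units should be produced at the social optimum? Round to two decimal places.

x* = 23.66

Social marginal benefit = demand − MEC = 182.33 - 3.88x.
Set SMB = MC: 182.33 - 3.88x = 25.97 + 2.73x → x* = 23.6551.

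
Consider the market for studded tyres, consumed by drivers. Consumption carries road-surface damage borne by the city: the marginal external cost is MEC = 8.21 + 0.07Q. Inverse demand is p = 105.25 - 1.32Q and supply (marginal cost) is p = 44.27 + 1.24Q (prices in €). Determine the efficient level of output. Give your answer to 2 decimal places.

Q* = 20.06

Social marginal benefit = demand − MEC = 97.04 - 1.39Q.
Set SMB = MC: 97.04 - 1.39Q = 44.27 + 1.24Q → Q* = 20.0646.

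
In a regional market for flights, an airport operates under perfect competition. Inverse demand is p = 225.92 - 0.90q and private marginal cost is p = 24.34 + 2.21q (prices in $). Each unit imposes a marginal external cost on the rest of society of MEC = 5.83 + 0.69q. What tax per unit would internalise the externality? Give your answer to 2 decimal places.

Social marginal cost = private MC + MEC = 30.17 + 2.90q.
Set SMC = demand: 30.17 + 2.90q = 225.92 - 0.90q → q* = 51.5132.
The Pigouvian tax equals MEC at q*: 5.83 + 0.69×51.5132 = 41.3741.

tax = $41.37 per unit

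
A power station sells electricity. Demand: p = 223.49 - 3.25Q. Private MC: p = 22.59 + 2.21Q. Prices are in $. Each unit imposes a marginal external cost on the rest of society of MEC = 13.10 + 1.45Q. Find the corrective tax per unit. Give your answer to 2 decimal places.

Social marginal cost = private MC + MEC = 35.69 + 3.66Q.
Set SMC = demand: 35.69 + 3.66Q = 223.49 - 3.25Q → Q* = 27.1780.
The Pigouvian tax equals MEC at Q*: 13.10 + 1.45×27.1780 = 52.5081.

tax = $52.51 per unit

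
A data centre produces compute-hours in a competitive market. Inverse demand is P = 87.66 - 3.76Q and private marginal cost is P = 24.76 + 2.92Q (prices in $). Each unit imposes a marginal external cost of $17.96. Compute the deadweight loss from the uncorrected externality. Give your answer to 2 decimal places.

Market equilibrium (private): 24.76 + 2.92Q = 87.66 - 3.76Q → Q_m = 9.4162.
Social marginal cost = private MC + MEC = 42.72 + 2.92Q.
Set SMC = demand: 42.72 + 2.92Q = 87.66 - 3.76Q → Q* = 6.7275.
Height of the DWL triangle at Q_m is SMC(Q_m) − demand(Q_m) = MEC(Q_m) = 17.9600.
DWL = ½ × 2.6887 × 17.9600 = 24.1445.

DWL = $24.14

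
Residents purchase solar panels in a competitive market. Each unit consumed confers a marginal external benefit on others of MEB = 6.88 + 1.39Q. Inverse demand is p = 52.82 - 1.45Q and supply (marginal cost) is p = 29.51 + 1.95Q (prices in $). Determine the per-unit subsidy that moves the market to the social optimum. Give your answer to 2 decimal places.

subsidy = $27.76 per unit

Social marginal benefit = demand + MEB = 59.70 - 0.06Q.
Set SMB = MC: 59.70 - 0.06Q = 29.51 + 1.95Q → Q* = 15.0199.
The Pigouvian subsidy equals MEB at Q*: 6.88 + 1.39×15.0199 = 27.7577.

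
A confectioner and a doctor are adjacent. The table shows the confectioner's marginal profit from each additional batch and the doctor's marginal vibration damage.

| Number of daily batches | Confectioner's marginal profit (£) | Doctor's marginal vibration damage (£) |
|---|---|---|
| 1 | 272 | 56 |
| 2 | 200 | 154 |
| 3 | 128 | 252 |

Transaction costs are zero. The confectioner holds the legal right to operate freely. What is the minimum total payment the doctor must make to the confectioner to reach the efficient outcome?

£128

Left alone the confectioner would choose level 3 (marginal profit stays positive).
Efficient level: k* = 2 (marginal profit ≥ marginal vibration damage through 2).
The doctor must at least cover the confectioner's forgone profit from cutting 3→2: 128 = 128.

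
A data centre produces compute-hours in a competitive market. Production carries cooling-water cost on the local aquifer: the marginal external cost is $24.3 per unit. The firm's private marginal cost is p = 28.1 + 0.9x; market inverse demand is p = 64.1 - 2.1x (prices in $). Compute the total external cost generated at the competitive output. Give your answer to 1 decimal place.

Market equilibrium (private): 28.1 + 0.9x = 64.1 - 2.1x → x_m = 12.0000.
Total external cost = MEC × x_m = 24.3 × 12.0000 = 291.6000.

$291.6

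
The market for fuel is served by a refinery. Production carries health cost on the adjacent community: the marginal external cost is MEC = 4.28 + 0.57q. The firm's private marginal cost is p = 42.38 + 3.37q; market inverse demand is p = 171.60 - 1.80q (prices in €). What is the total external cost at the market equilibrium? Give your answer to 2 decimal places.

€285.02

Market equilibrium (private): 42.38 + 3.37q = 171.60 - 1.80q → q_m = 24.9942.
Total external cost = ∫₀^{q_m} (4.28 + 0.57q) dq = 4.28×24.9942 + ½×0.57×24.9942² = 285.0175.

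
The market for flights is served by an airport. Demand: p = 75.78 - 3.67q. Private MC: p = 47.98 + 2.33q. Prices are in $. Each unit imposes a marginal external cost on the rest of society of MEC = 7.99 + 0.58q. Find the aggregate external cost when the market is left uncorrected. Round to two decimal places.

$43.25

Market equilibrium (private): 47.98 + 2.33q = 75.78 - 3.67q → q_m = 4.6333.
Total external cost = ∫₀^{q_m} (7.99 + 0.58q) dq = 7.99×4.6333 + ½×0.58×4.6333² = 43.2456.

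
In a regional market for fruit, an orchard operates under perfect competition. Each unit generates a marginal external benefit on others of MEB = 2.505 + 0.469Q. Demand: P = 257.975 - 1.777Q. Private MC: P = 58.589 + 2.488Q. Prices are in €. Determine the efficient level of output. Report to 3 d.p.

Social marginal cost = private MC − MEB = 56.084 + 2.019Q.
Set SMC = demand: 56.084 + 2.019Q = 257.975 - 1.777Q → Q* = 53.1852.

Q* = 53.185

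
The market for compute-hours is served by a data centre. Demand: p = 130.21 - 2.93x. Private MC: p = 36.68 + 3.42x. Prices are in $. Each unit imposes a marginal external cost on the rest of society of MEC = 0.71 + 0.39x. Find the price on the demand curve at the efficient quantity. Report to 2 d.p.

Social marginal cost = private MC + MEC = 37.39 + 3.81x.
Set SMC = demand: 37.39 + 3.81x = 130.21 - 2.93x → x* = 13.7715.
Consumer price on the demand curve at x*: 130.21 − 2.93×13.7715 = 89.8595.

P = $89.86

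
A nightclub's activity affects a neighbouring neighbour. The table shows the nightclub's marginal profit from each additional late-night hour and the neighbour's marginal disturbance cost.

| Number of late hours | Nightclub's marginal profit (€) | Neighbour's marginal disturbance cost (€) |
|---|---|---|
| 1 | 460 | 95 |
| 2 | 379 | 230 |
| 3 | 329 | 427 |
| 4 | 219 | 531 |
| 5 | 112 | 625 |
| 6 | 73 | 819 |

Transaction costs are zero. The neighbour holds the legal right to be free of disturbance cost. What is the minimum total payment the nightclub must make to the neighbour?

€325

Efficient level: marginal profit ≥ marginal disturbance cost through level 2, so k* = 2.
With the neighbour holding the right, the nightclub must at least compensate total damage at k*: 95 + 230 = 325.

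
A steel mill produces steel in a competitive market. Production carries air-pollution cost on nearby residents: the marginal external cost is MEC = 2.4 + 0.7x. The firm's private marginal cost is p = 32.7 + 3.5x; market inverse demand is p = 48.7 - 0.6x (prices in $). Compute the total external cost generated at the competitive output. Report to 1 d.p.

$14.7

Market equilibrium (private): 32.7 + 3.5x = 48.7 - 0.6x → x_m = 3.9024.
Total external cost = ∫₀^{x_m} (2.4 + 0.7x) dx = 2.4×3.9024 + ½×0.7×3.9024² = 14.6958.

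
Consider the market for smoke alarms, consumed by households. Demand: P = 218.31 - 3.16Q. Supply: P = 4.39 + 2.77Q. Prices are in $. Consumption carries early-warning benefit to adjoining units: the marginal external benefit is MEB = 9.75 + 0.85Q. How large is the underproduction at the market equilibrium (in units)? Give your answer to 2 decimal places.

Market equilibrium (private): 4.39 + 2.77Q = 218.31 - 3.16Q → Q_m = 36.0742.
Social marginal benefit = demand + MEB = 228.06 - 2.31Q.
Set SMB = MC: 228.06 - 2.31Q = 4.39 + 2.77Q → Q* = 44.0295.
Gap = |36.0742 − 44.0295| = 7.9553.

7.96 units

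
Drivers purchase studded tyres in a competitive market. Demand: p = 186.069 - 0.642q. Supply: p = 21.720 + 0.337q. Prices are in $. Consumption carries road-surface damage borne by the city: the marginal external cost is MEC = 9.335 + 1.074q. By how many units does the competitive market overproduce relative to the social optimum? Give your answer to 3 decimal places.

Market equilibrium (private): 21.720 + 0.337q = 186.069 - 0.642q → q_m = 167.8744.
Social marginal benefit = demand − MEC = 176.734 - 1.716q.
Set SMB = MC: 176.734 - 1.716q = 21.720 + 0.337q → q* = 75.5061.
Gap = |167.8744 − 75.5061| = 92.3683.

92.368 units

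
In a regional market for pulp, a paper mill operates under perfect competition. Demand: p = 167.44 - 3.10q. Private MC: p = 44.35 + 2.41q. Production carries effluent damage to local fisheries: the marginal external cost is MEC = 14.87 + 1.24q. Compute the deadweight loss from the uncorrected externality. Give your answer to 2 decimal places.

Market equilibrium (private): 44.35 + 2.41q = 167.44 - 3.10q → q_m = 22.3394.
Social marginal cost = private MC + MEC = 59.22 + 3.65q.
Set SMC = demand: 59.22 + 3.65q = 167.44 - 3.10q → q* = 16.0326.
Between q* and q_m the wedge SMC − demand runs linearly from 0 to MEC(q_m), so the loss is a triangle.
DWL = ½ × 6.3068 × 42.5708 = 134.2428.

DWL = 134.24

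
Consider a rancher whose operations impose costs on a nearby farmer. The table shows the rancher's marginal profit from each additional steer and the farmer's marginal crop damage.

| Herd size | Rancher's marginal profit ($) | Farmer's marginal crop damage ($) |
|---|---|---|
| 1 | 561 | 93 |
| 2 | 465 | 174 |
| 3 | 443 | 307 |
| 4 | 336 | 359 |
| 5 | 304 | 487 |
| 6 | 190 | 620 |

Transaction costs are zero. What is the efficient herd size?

Bargaining reaches the level where marginal profit last exceeds marginal crop damage.
That holds through level 3 (443 ≥ 307) but not at 4 (336 < 359).

3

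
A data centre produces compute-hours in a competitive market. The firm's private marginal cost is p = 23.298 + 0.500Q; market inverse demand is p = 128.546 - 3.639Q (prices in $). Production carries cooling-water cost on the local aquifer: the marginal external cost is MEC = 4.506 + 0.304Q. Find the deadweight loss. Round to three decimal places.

DWL = $16.850

Market equilibrium (private): 23.298 + 0.500Q = 128.546 - 3.639Q → Q_m = 25.4284.
Social marginal cost = private MC + MEC = 27.804 + 0.804Q.
Set SMC = demand: 27.804 + 0.804Q = 128.546 - 3.639Q → Q* = 22.6743.
Height of the DWL triangle at Q_m is SMC(Q_m) − demand(Q_m) = MEC(Q_m) = 12.2362.
DWL = ½ × 2.7541 × 12.2362 = 16.8499.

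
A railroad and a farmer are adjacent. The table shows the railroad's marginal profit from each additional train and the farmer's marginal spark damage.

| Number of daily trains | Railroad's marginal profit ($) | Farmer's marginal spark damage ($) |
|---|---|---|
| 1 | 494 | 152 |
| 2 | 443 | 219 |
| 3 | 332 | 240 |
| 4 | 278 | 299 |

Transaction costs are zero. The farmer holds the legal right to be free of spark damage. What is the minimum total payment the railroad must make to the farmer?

Efficient level: marginal profit ≥ marginal spark damage through level 3, so k* = 3.
With the farmer holding the right, the railroad must at least compensate total damage at k*: 152 + 219 + 240 = 611.

$611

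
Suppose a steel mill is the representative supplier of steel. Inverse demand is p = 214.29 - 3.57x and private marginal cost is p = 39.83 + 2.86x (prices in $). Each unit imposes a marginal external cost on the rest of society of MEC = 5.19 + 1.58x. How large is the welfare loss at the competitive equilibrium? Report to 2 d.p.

DWL = $144.17

Market equilibrium (private): 39.83 + 2.86x = 214.29 - 3.57x → x_m = 27.1322.
Social marginal cost = private MC + MEC = 45.02 + 4.44x.
Set SMC = demand: 45.02 + 4.44x = 214.29 - 3.57x → x* = 21.1323.
Between x* and x_m the wedge SMC − demand runs linearly from 0 to MEC(x_m), so the loss is a triangle.
DWL = ½ × 5.9999 × 48.0589 = 144.1743.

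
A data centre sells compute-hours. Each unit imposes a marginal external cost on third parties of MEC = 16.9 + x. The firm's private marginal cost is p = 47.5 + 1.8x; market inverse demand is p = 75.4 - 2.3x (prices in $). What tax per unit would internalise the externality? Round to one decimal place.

Social marginal cost = private MC + MEC = 64.4 + 2.8x.
Set SMC = demand: 64.4 + 2.8x = 75.4 - 2.3x → x* = 2.1569.
The Pigouvian tax equals MEC at x*: 16.9 + 1.0×2.1569 = 19.0569.

tax = $19.1 per unit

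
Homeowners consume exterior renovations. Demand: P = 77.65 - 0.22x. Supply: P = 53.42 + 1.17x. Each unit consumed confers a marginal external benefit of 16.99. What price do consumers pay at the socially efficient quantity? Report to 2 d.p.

P = 71.13

Social marginal benefit = demand + MEB = 94.64 - 0.22x.
Set SMB = MC: 94.64 - 0.22x = 53.42 + 1.17x → x* = 29.6547.
Consumer price on the demand curve at x*: 77.65 − 0.22×29.6547 = 71.1260.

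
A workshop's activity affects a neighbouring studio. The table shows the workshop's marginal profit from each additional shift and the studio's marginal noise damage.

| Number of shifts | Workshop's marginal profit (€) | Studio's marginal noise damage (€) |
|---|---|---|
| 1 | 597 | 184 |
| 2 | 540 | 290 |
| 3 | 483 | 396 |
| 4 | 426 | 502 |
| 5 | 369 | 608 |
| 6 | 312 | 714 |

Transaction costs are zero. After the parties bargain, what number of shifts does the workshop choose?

Bargaining reaches the level where marginal profit last exceeds marginal noise damage.
That holds through level 3 (483 ≥ 396) but not at 4 (426 < 502).

3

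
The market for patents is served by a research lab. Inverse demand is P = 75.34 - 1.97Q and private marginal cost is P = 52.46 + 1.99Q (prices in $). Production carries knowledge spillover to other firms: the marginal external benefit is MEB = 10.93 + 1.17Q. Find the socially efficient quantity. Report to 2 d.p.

Social marginal cost = private MC − MEB = 41.53 + 0.82Q.
Set SMC = demand: 41.53 + 0.82Q = 75.34 - 1.97Q → Q* = 12.1183.

Q* = 12.12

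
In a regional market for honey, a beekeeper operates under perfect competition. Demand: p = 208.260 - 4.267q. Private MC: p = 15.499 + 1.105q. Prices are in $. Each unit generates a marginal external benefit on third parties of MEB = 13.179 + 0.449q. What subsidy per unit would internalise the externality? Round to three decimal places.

subsidy = $31.962 per unit

Social marginal cost = private MC − MEB = 2.320 + 0.656q.
Set SMC = demand: 2.320 + 0.656q = 208.260 - 4.267q → q* = 41.8322.
The Pigouvian subsidy equals MEB at q*: 13.179 + 0.449×41.8322 = 31.9617.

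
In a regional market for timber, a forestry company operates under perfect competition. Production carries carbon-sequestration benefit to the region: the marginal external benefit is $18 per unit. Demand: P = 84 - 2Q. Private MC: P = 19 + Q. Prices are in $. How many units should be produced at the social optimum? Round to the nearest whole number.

Q* = 28

Social marginal cost = private MC − MEB = 1 + Q.
Set SMC = demand: 1 + Q = 84 - 2Q → Q* = 27.6667.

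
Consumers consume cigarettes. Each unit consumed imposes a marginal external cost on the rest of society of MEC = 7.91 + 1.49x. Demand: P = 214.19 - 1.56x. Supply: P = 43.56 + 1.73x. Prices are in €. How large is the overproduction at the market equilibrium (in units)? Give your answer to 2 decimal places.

Market equilibrium (private): 43.56 + 1.73x = 214.19 - 1.56x → x_m = 51.8632.
Social marginal benefit = demand − MEC = 206.28 - 3.05x.
Set SMB = MC: 206.28 - 3.05x = 43.56 + 1.73x → x* = 34.0418.
Gap = |51.8632 − 34.0418| = 17.8214.

17.82 units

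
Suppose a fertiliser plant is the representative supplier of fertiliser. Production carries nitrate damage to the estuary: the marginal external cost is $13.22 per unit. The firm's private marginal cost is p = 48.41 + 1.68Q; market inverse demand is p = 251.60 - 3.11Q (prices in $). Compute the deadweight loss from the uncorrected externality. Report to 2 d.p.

Market equilibrium (private): 48.41 + 1.68Q = 251.60 - 3.11Q → Q_m = 42.4196.
Social marginal cost = private MC + MEC = 61.63 + 1.68Q.
Set SMC = demand: 61.63 + 1.68Q = 251.60 - 3.11Q → Q* = 39.6597.
The loss is the area between SMC and demand from Q* to Q_m; with linear curves that's a triangle of height MEC(Q_m).
DWL = ½ × 2.7599 × 13.2200 = 18.2429.

DWL = $18.24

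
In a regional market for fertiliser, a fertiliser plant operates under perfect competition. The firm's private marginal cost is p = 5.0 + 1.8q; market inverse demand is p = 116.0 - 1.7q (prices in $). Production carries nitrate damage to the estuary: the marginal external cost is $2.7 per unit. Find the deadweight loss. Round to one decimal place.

DWL = $1.0

Market equilibrium (private): 5.0 + 1.8q = 116.0 - 1.7q → q_m = 31.7143.
Social marginal cost = private MC + MEC = 7.7 + 1.8q.
Set SMC = demand: 7.7 + 1.8q = 116.0 - 1.7q → q* = 30.9429.
The loss is the area between SMC and demand from q* to q_m; with linear curves that's a triangle of height MEC(q_m).
DWL = ½ × 0.7714 × 2.7000 = 1.0414.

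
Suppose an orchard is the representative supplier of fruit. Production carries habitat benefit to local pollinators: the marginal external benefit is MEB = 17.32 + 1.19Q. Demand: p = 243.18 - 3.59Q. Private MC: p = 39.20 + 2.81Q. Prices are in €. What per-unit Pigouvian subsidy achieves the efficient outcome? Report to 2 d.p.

subsidy = €67.87 per unit

Social marginal cost = private MC − MEB = 21.88 + 1.62Q.
Set SMC = demand: 21.88 + 1.62Q = 243.18 - 3.59Q → Q* = 42.4760.
The Pigouvian subsidy equals MEB at Q*: 17.32 + 1.19×42.4760 = 67.8664.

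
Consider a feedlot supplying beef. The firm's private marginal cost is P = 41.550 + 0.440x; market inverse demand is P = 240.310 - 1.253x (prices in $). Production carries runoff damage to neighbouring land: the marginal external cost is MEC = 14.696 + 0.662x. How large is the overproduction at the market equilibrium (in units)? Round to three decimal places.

Market equilibrium (private): 41.550 + 0.440x = 240.310 - 1.253x → x_m = 117.4011.
Social marginal cost = private MC + MEC = 56.246 + 1.102x.
Set SMC = demand: 56.246 + 1.102x = 240.310 - 1.253x → x* = 78.1588.
Gap = |117.4011 − 78.1588| = 39.2423.

39.242 units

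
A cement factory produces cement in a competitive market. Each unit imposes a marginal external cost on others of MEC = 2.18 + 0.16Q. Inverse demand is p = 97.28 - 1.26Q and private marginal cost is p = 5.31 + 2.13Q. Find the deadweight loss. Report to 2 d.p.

Market equilibrium (private): 5.31 + 2.13Q = 97.28 - 1.26Q → Q_m = 27.1298.
Social marginal cost = private MC + MEC = 7.49 + 2.29Q.
Set SMC = demand: 7.49 + 2.29Q = 97.28 - 1.26Q → Q* = 25.2930.
The loss is the area between SMC and demand from Q* to Q_m; with linear curves that's a triangle of height MEC(Q_m).
DWL = ½ × 1.8368 × 6.5208 = 5.9887.

DWL = 5.99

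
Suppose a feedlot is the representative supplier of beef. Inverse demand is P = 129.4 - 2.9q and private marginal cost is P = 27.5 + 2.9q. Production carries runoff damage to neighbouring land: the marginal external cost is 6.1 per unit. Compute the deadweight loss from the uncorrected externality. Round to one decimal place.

Market equilibrium (private): 27.5 + 2.9q = 129.4 - 2.9q → q_m = 17.5690.
Social marginal cost = private MC + MEC = 33.6 + 2.9q.
Set SMC = demand: 33.6 + 2.9q = 129.4 - 2.9q → q* = 16.5172.
The welfare-loss triangle has base |q_m − q*| and height MEC(q_m) (the vertical gap between SMC and demand is zero at q* and MEC at q_m).
DWL = ½ × 1.0518 × 6.1000 = 3.2080.

DWL = 3.2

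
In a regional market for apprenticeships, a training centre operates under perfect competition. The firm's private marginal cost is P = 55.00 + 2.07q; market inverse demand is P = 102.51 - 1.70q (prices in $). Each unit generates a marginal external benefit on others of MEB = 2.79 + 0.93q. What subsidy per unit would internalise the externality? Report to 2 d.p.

subsidy = $19.26 per unit

Social marginal cost = private MC − MEB = 52.21 + 1.14q.
Set SMC = demand: 52.21 + 1.14q = 102.51 - 1.70q → q* = 17.7113.
The Pigouvian subsidy equals MEB at q*: 2.79 + 0.93×17.7113 = 19.2615.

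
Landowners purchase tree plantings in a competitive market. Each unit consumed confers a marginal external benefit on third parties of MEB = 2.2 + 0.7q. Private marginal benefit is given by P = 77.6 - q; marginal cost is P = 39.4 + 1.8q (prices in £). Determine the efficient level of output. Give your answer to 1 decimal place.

Social marginal benefit = demand + MEB = 79.8 - 0.3q.
Set SMB = MC: 79.8 - 0.3q = 39.4 + 1.8q → q* = 19.2381.

q* = 19.2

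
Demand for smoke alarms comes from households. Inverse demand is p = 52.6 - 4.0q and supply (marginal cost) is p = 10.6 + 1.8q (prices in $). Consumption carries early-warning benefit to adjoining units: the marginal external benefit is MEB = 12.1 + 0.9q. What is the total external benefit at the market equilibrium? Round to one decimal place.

Market equilibrium (private): 10.6 + 1.8q = 52.6 - 4.0q → q_m = 7.2414.
Total external benefit = ∫₀^{q_m} (12.1 + 0.9q) dq = 12.1×7.2414 + ½×0.9×7.2414² = 111.2180.

$111.2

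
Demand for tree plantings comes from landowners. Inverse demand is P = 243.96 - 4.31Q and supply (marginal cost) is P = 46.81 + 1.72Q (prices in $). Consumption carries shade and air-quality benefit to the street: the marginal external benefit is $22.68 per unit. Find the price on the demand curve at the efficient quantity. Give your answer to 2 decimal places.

Social marginal benefit = demand + MEB = 266.64 - 4.31Q.
Set SMB = MC: 266.64 - 4.31Q = 46.81 + 1.72Q → Q* = 36.4561.
Consumer price on the demand curve at Q*: 243.96 − 4.31×36.4561 = 86.8342.

P = $86.83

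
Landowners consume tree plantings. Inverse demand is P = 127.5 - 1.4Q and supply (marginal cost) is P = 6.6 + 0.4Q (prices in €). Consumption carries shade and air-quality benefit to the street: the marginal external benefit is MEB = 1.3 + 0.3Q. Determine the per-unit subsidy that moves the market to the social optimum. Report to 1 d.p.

subsidy = €25.7 per unit

Social marginal benefit = demand + MEB = 128.8 - 1.1Q.
Set SMB = MC: 128.8 - 1.1Q = 6.6 + 0.4Q → Q* = 81.4667.
The Pigouvian subsidy equals MEB at Q*: 1.3 + 0.3×81.4667 = 25.7400.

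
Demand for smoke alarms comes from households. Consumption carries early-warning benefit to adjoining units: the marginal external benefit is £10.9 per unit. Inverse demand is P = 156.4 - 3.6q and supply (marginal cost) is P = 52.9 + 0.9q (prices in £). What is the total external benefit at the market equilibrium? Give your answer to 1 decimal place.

Market equilibrium (private): 52.9 + 0.9q = 156.4 - 3.6q → q_m = 23.0000.
Total external benefit = MEB × q_m = 10.9 × 23.0000 = 250.7000.

£250.7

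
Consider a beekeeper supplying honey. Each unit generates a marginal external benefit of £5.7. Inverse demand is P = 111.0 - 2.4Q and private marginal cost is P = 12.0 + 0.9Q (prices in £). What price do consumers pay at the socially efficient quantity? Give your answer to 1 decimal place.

P = £34.9

Social marginal cost = private MC − MEB = 6.3 + 0.9Q.
Set SMC = demand: 6.3 + 0.9Q = 111.0 - 2.4Q → Q* = 31.7273.
Consumer price on the demand curve at Q*: 111.0 − 2.4×31.7273 = 34.8545.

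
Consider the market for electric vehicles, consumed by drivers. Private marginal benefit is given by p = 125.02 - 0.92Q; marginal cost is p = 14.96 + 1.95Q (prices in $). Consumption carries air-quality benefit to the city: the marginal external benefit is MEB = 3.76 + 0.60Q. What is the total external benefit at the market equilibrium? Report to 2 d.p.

Market equilibrium (private): 14.96 + 1.95Q = 125.02 - 0.92Q → Q_m = 38.3484.
Total external benefit = ∫₀^{Q_m} (3.76 + 0.60Q) dQ = 3.76×38.3484 + ½×0.60×38.3484² = 585.3699.

$585.37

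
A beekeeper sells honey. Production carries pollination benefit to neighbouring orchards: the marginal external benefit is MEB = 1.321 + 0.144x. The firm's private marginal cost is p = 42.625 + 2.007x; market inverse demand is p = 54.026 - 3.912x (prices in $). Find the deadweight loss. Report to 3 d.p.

Market equilibrium (private): 42.625 + 2.007x = 54.026 - 3.912x → x_m = 1.9262.
Social marginal cost = private MC − MEB = 41.304 + 1.863x.
Set SMC = demand: 41.304 + 1.863x = 54.026 - 3.912x → x* = 2.2029.
Between x* and x_m the wedge demand − SMC runs linearly from 0 to MEB(x_m), so the loss is a triangle.
DWL = ½ × 0.2767 × 1.5984 = 0.2211.

DWL = $0.221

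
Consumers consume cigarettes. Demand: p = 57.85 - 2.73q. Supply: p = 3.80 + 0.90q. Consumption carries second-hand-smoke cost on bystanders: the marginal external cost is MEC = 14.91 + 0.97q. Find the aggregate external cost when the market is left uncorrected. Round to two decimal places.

329.53

Market equilibrium (private): 3.80 + 0.90q = 57.85 - 2.73q → q_m = 14.8898.
Total external cost = ∫₀^{q_m} (14.91 + 0.97q) dq = 14.91×14.8898 + ½×0.97×14.8898² = 329.5344.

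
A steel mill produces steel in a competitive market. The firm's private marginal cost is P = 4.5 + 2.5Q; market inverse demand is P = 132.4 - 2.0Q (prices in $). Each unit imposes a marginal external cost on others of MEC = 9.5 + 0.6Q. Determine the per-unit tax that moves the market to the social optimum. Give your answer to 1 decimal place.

tax = $23.4 per unit

Social marginal cost = private MC + MEC = 14.0 + 3.1Q.
Set SMC = demand: 14.0 + 3.1Q = 132.4 - 2.0Q → Q* = 23.2157.
The Pigouvian tax equals MEC at Q*: 9.5 + 0.6×23.2157 = 23.4294.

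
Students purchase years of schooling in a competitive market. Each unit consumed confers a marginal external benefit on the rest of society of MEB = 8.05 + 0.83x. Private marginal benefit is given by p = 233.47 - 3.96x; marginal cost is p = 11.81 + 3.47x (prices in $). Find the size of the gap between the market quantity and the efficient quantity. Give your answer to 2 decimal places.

4.97 units

Market equilibrium (private): 11.81 + 3.47x = 233.47 - 3.96x → x_m = 29.8331.
Social marginal benefit = demand + MEB = 241.52 - 3.13x.
Set SMB = MC: 241.52 - 3.13x = 11.81 + 3.47x → x* = 34.8045.
Gap = |29.8331 − 34.8045| = 4.9714.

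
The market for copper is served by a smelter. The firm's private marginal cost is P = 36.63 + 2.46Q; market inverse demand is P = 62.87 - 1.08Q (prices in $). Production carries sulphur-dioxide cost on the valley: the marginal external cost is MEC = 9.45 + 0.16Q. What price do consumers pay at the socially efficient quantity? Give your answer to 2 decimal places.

P = $57.97

Social marginal cost = private MC + MEC = 46.08 + 2.62Q.
Set SMC = demand: 46.08 + 2.62Q = 62.87 - 1.08Q → Q* = 4.5378.
Consumer price on the demand curve at Q*: 62.87 − 1.08×4.5378 = 57.9692.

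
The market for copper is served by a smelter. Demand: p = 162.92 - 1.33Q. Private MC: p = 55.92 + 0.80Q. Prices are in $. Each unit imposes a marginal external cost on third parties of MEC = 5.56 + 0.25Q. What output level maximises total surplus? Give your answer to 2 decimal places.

Social marginal cost = private MC + MEC = 61.48 + 1.05Q.
Set SMC = demand: 61.48 + 1.05Q = 162.92 - 1.33Q → Q* = 42.6218.

Q* = 42.62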